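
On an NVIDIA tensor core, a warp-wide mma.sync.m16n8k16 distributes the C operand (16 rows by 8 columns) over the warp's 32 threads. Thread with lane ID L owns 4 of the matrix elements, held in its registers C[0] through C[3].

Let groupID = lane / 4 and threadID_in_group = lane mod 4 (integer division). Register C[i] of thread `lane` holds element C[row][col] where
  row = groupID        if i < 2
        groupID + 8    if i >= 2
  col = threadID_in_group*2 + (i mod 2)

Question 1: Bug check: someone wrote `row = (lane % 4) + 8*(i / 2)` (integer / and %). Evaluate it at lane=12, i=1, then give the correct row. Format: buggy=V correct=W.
`(lane % 4) + 8*(i / 2)`[12,1]=>0
L=12=>grp=12>>2=3, tig=12&3=0
[1]=>row 3+0=3  col 0·2+1=1
row: 0 vs 3

buggy=0 correct=3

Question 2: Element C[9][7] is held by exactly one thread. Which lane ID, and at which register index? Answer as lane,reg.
r: 9->gid=1,r8=1  c: 7->tid=3,i&1=1
L=1*4+3=7  i=1*2+1=3

7,3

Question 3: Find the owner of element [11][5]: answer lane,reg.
r:11=>grp=3,rB=1  c:5=>tig=2,lo=1
L=3*4+2=14  i=1*2+1=3

14,3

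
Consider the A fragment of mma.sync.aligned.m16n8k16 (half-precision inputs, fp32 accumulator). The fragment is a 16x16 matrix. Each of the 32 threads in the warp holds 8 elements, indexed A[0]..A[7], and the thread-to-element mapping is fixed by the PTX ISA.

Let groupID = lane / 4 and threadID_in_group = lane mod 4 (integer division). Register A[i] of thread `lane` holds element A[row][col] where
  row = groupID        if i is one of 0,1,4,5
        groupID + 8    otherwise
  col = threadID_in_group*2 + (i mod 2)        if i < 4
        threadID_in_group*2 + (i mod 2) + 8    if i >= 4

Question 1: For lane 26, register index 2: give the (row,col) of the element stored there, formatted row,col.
26: G=6,T=2
[2] (6+8,2*2+0+0) = (14,4)

14,4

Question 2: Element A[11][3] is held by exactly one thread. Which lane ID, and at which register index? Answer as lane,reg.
r:11=>grp=3,rB=1  c:3=>cB=0,tig=1,lo=1
L=3*4+1=13  i=0*4+1*2+1=3

13,3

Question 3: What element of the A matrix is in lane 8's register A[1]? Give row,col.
2,1

lane 8->8/4=2, 8 mod 4=0
i=1  r:2+0->2  c:2·0+1+0->1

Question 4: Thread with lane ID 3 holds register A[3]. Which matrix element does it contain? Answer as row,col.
8,7

L=3→G=3>>2=0, T=3&3=3
[3]→row 0+8=8  col 3·2+1+0=7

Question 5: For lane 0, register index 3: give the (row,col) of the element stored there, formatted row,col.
8,1

lane 0⇒0/4=0, 0 mod 4=0
i=3  r:0+8⇒8  c:2·0+1+0⇒1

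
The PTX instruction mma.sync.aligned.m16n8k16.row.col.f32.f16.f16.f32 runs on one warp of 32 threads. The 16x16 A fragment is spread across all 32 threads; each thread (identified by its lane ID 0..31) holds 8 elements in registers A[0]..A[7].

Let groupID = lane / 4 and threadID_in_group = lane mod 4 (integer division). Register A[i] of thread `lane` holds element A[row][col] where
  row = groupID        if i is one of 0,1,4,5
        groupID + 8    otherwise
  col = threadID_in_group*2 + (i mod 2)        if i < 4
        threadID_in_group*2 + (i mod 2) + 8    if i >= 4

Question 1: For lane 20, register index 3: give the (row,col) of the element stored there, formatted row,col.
L=20->g=20>>2=5, t=20&3=0
[3]->row 5+8=13  col 0·2+1+0=1

13,1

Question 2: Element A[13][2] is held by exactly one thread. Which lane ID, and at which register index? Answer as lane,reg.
21,2

r:13=>grp=5,rB=1  c:2=>cB=0,tig=1,lo=0
L=5*4+1=21  i=0*4+1*2+0=2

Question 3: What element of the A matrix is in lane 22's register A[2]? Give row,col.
lane 22→22/4=5, 22 mod 4=2
i=2  r:5+8→13  c:2·2+0+0→4

13,4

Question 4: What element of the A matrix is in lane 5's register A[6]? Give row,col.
9,10

lane 5->5/4=1, 5 mod 4=1
i=6  r:1+8->9  c:2·1+0+8->10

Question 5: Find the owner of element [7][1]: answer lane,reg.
28,1

r=7⇒gr=7,Rb=0  c=1⇒Cb=0,th=0,odd=1
L=7*4+0=28  i=0*4+0*2+1=1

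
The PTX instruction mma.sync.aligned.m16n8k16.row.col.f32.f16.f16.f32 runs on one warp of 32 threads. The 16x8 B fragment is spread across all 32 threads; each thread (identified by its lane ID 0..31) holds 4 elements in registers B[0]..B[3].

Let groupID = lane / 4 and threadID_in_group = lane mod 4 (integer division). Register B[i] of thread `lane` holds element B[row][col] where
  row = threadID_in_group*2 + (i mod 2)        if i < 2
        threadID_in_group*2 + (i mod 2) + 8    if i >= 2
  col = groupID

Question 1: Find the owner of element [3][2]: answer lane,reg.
c=2⇒gr=2  r=3⇒Rb=0,th=1,odd=1
L=2*4+1=9  i=0*2+1=1

9,1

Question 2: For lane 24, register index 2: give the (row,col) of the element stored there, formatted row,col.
8,6

lane 24: grp=6 (24/4), tig=0 (24%4)
i=2: r=0*2+0+8=8, c=grp=6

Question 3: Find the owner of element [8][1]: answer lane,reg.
c=1->g=1  r=8->rb=1,t=0,b0=0
L=1*4+0=4  i=1*2+0=2

4,2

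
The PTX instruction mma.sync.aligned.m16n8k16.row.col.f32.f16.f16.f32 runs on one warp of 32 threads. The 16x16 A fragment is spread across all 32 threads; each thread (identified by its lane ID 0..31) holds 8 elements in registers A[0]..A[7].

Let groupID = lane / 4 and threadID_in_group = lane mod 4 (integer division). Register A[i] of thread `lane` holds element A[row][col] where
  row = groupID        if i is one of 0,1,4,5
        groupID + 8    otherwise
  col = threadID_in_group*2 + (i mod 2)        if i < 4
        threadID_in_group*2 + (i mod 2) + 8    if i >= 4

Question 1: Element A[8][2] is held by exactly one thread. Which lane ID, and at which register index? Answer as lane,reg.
1,2

r=8->g=0,rb=1  c=2->cb=0,t=1,b0=0
L=0*4+1=1  i=0*4+1*2+0=2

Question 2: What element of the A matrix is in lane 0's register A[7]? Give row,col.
lane 0: gr=0 (0/4), th=0 (0%4)
i=7: r=0+8=8, c=0*2+1+8=9

8,9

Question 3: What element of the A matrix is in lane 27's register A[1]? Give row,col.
L=27->gid=27>>2=6, tid=27&3=3
[1]->row 6+0=6  col 3·2+1+0=7

6,7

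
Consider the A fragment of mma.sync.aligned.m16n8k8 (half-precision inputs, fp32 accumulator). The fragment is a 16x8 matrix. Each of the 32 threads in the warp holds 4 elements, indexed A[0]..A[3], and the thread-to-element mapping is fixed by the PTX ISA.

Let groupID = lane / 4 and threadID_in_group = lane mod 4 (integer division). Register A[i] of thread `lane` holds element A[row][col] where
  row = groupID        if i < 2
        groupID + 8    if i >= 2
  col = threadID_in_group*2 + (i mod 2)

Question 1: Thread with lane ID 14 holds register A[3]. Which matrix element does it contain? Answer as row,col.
L=14=>grp=14>>2=3, tig=14&3=2
[3]=>row 3+8=11  col 2·2+1=5

11,5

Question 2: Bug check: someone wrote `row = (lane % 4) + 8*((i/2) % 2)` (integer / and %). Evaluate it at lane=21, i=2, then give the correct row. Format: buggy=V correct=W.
`(lane % 4) + 8*((i/2) % 2)`[21,2]->9
lane 21->21/4=5, 21 mod 4=1
i=2  r:5+8->13  c:2·1+0->2
row: 9 vs 13

buggy=9 correct=13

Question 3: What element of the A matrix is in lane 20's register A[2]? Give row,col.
20: grp=5,tig=0
[2] (5+8,0*2+0) = (13,0)

13,0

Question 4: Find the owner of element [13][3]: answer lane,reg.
21,3

r=13->g=5,rb=1  c=3->t=1,b0=1
L=5*4+1=21  i=1*2+1=3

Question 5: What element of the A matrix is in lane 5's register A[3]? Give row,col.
9,3

5: gid=1,tid=1
[3] (1+8,1*2+1) = (9,3)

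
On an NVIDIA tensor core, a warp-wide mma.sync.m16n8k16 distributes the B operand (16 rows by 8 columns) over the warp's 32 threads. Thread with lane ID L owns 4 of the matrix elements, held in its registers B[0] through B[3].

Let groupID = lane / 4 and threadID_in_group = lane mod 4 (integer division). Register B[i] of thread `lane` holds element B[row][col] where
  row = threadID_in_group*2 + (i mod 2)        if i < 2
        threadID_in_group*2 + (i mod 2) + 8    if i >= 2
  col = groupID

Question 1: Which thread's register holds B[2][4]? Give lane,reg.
c=4->g=4  r=2->rb=0,t=1,b0=0
L=4*4+1=17  i=0*2+0=0

17,0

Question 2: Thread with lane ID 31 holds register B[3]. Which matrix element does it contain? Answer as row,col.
31: G=7,T=3
[3] (3*2+1+8,7) = (15,7)

15,7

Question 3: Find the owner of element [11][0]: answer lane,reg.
1,3

c: 0->gid=0  r: 11->r8=1,tid=1,i&1=1
L=0*4+1=1  i=1*2+1=3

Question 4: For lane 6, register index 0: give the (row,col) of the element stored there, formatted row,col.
4,1

lane 6: g=1 (6/4), t=2 (6%4)
i=0: r=2*2+0+0=4, c=g=1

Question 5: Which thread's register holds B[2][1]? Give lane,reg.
5,0

c=1⇒gr=1  r=2⇒Rb=0,th=1,odd=0
L=1*4+1=5  i=0*2+0=0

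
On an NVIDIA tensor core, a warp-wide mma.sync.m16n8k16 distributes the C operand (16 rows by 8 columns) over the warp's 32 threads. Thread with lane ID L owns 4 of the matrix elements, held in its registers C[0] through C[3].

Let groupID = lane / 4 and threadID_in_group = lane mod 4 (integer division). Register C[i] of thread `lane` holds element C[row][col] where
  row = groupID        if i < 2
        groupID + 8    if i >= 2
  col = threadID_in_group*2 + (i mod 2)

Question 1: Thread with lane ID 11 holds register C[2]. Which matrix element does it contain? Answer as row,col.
11: g=2,t=3
[2] (2+8,3*2+0) = (10,6)

10,6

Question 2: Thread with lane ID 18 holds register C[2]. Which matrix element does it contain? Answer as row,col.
18: G=4,T=2
[2] (4+8,2*2+0) = (12,4)

12,4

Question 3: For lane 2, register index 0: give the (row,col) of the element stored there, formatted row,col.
0,4

lane 2->2/4=0, 2 mod 4=2
i=0  r:0+0->0  c:2·2+0->4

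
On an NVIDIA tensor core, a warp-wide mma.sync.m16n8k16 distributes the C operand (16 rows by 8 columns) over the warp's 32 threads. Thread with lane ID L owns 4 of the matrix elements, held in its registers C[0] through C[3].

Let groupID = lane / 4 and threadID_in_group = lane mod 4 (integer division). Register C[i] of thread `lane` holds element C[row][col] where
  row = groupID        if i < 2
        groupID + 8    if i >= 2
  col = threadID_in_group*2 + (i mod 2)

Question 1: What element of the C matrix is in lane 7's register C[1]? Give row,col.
1,7

lane 7: grp=1 (7/4), tig=3 (7%4)
i=1: r=1+0=1, c=3*2+1=7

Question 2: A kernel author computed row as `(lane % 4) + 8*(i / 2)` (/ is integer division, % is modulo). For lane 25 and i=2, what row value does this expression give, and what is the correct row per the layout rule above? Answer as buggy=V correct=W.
`(lane % 4) + 8*(i / 2)`[25,2]⇒9
lane 25: gr=6 (25/4), th=1 (25%4)
i=2: r=6+8=14, c=1*2+0=2
row: 9 vs 14

buggy=9 correct=14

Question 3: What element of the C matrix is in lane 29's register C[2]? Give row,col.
15,2

29: G=7,T=1
[2] (7+8,1*2+0) = (15,2)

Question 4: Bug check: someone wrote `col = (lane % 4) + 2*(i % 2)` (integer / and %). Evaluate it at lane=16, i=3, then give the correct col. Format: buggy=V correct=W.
buggy=2 correct=1

`(lane % 4) + 2*(i % 2)`[16,3]=>2
lane 16=>16/4=4, 16 mod 4=0
i=3  r:4+8=>12  c:2·0+1=>1
col: 2 vs 1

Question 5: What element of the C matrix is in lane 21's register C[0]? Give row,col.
5,2

lane 21⇒21/4=5, 21 mod 4=1
i=0  r:5+0⇒5  c:2·1+0⇒2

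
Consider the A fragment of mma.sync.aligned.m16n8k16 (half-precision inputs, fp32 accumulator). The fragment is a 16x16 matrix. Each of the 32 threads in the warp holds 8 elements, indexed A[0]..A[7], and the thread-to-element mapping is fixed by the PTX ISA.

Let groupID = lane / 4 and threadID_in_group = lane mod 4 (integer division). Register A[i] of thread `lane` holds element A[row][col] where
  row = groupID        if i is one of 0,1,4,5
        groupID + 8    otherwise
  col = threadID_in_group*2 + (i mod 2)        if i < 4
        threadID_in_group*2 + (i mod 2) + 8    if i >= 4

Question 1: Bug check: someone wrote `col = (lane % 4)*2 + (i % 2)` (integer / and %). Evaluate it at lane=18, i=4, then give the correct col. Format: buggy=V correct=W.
buggy=4 correct=12

`(lane % 4)*2 + (i % 2)`[18,4]->4
lane 18->18/4=4, 18 mod 4=2
i=4  r:4+0->4  c:2·2+0+8->12
col: 4 vs 12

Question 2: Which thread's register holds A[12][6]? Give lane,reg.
r=12⇒gr=4,Rb=1  c=6⇒Cb=0,th=3,odd=0
L=4*4+3=19  i=0*4+1*2+0=2

19,2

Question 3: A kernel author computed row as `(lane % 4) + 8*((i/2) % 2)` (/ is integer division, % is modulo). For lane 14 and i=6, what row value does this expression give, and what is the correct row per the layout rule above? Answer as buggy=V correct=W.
`(lane % 4) + 8*((i/2) % 2)`[14,6]->10
lane 14->14/4=3, 14 mod 4=2
i=6  r:3+8->11  c:2·2+0+8->12
row: 10 vs 11

buggy=10 correct=11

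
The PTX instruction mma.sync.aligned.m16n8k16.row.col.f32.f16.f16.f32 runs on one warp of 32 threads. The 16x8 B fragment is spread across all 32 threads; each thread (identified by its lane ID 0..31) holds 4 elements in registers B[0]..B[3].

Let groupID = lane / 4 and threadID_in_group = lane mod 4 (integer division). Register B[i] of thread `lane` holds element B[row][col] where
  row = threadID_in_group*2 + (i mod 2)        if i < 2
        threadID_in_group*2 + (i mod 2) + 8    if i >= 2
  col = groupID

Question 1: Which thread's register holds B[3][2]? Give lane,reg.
9,1

c=2→G=2  r=3→rhi=0,T=1,p=1
L=2*4+1=9  i=0*2+1=1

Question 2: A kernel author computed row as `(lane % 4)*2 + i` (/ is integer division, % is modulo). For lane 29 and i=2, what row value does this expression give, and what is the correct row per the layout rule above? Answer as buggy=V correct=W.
buggy=4 correct=10

`(lane % 4)*2 + i`[29,2]=>4
L=29=>grp=29>>2=7, tig=29&3=1
[2]=>row 1·2+0+8=10  col grp=7
row: 4 vs 10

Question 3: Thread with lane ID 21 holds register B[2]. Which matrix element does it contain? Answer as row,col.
lane 21: G=5 (21/4), T=1 (21%4)
i=2: r=1*2+0+8=10, c=G=5

10,5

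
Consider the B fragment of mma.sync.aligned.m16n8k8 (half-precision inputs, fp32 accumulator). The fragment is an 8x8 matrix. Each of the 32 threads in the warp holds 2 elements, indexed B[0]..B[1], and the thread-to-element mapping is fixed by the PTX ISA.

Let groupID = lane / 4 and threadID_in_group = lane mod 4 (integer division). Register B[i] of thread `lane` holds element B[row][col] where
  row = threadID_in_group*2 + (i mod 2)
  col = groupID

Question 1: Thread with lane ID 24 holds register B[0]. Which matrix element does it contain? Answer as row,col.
lane 24: grp=6 (24/4), tig=0 (24%4)
i=0: r=0*2+0=0, c=grp=6

0,6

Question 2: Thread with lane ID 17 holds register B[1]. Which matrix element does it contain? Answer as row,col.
3,4

lane 17: grp=4 (17/4), tig=1 (17%4)
i=1: r=1*2+1=3, c=grp=4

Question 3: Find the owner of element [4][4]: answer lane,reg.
18,0

c: 4->gid=4  r: 4->tid=2,i&1=0
L=4*4+2=18  i=0=0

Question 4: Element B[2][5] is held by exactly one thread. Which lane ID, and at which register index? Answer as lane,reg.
c=5⇒gr=5  r=2⇒th=1,odd=0
L=5*4+1=21  i=0=0

21,0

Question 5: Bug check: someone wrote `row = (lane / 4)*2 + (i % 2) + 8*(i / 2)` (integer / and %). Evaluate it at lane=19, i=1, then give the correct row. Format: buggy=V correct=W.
`(lane / 4)*2 + (i % 2) + 8*(i / 2)`[19,1]→9
19: G=4,T=3
[1] (3*2+1,4) = (7,4)
row: 9 vs 7

buggy=9 correct=7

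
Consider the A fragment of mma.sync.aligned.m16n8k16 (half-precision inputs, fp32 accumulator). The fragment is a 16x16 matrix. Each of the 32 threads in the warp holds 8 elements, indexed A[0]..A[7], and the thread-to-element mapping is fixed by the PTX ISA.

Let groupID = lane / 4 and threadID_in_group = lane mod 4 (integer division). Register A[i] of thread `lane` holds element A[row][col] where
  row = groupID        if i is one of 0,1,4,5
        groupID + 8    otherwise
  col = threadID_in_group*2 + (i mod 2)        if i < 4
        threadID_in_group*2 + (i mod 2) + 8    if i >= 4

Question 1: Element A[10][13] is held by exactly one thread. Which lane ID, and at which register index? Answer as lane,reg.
r=10->g=2,rb=1  c=13->cb=1,t=2,b0=1
L=2*4+2=10  i=1*4+1*2+1=7

10,7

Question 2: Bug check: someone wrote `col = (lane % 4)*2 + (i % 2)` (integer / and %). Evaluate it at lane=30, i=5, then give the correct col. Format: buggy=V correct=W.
buggy=5 correct=13

`(lane % 4)*2 + (i % 2)`[30,5]=>5
lane 30: grp=7 (30/4), tig=2 (30%4)
i=5: r=7+0=7, c=2*2+1+8=13
col: 5 vs 13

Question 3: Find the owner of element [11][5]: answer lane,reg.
14,3

r=11→G=3,rhi=1  c=5→chi=0,T=2,p=1
L=3*4+2=14  i=0*4+1*2+1=3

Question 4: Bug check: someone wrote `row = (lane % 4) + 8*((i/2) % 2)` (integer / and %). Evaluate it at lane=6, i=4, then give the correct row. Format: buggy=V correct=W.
`(lane % 4) + 8*((i/2) % 2)`[6,4]->2
lane 6: g=1 (6/4), t=2 (6%4)
i=4: r=1+0=1, c=2*2+0+8=12
row: 2 vs 1

buggy=2 correct=1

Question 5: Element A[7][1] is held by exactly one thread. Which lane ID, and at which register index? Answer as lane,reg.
28,1

r=7⇒gr=7,Rb=0  c=1⇒Cb=0,th=0,odd=1
L=7*4+0=28  i=0*4+0*2+1=1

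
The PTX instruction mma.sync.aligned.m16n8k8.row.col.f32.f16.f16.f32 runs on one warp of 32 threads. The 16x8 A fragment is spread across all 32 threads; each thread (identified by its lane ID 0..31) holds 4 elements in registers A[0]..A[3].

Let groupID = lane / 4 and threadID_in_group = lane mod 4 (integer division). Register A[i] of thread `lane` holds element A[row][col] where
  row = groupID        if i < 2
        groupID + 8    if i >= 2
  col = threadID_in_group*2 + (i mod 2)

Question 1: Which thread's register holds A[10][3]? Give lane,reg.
r:10=>grp=2,rB=1  c:3=>tig=1,lo=1
L=2*4+1=9  i=1*2+1=3

9,3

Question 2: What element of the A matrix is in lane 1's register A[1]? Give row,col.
0,3

lane 1: gid=0 (1/4), tid=1 (1%4)
i=1: r=0+0=0, c=1*2+1=3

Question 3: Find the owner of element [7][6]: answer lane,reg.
31,0

r=7->g=7,rb=0  c=6->t=3,b0=0
L=7*4+3=31  i=0*2+0=0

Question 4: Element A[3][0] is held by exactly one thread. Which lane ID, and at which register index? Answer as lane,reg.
r=3→G=3,rhi=0  c=0→T=0,p=0
L=3*4+0=12  i=0*2+0=0

12,0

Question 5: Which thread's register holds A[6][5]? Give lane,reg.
26,1

r=6→G=6,rhi=0  c=5→T=2,p=1
L=6*4+2=26  i=0*2+1=1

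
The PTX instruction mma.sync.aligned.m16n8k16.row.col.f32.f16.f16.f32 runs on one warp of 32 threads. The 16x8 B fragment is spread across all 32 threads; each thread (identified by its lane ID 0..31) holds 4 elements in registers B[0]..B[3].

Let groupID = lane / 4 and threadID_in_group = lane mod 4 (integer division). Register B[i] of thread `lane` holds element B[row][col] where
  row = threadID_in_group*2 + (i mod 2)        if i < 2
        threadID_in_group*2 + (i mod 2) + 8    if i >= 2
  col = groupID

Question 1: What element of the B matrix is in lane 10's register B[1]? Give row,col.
10: gid=2,tid=2
[1] (2*2+1+0,2) = (5,2)

5,2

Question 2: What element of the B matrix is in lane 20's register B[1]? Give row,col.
1,5

lane 20: gr=5 (20/4), th=0 (20%4)
i=1: r=0*2+1+0=1, c=gr=5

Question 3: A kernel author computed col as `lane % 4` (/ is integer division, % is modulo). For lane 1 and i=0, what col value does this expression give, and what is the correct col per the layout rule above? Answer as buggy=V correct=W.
buggy=1 correct=0

`lane % 4`[1,0]->1
lane 1->1/4=0, 1 mod 4=1
i=0  r:2·1+0+0->2  c:0
col: 1 vs 0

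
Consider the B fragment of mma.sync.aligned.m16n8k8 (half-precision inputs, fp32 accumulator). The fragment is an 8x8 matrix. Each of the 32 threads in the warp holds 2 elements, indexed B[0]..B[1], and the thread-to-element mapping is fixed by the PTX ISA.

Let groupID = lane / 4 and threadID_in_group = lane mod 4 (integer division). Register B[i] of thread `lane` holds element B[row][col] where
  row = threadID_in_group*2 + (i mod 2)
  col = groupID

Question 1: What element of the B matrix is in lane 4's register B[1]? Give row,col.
4: g=1,t=0
[1] (0*2+1,1) = (1,1)

1,1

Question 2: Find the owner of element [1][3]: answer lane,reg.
12,1

c: 3->gid=3  r: 1->tid=0,i&1=1
L=3*4+0=12  i=1=1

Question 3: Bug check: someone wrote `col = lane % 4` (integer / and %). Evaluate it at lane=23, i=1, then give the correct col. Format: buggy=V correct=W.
buggy=3 correct=5

`lane % 4`[23,1]⇒3
lane 23: gr=5 (23/4), th=3 (23%4)
i=1: r=3*2+1=7, c=gr=5
col: 3 vs 5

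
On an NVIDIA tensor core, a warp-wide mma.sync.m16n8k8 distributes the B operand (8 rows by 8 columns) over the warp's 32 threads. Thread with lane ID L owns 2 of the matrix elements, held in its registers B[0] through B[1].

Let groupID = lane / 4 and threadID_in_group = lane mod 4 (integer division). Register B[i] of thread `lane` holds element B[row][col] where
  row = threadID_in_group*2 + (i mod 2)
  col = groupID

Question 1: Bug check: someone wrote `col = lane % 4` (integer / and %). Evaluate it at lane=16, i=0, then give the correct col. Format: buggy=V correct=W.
`lane % 4`[16,0]⇒0
L=16⇒gr=16>>2=4, th=16&3=0
[0]⇒row 0·2+0=0  col gr=4
col: 0 vs 4

buggy=0 correct=4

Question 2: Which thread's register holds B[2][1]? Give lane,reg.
c:1=>grp=1  r:2=>tig=1,lo=0
L=1*4+1=5  i=0=0

5,0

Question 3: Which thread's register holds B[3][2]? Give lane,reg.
9,1

c:2=>grp=2  r:3=>tig=1,lo=1
L=2*4+1=9  i=1=1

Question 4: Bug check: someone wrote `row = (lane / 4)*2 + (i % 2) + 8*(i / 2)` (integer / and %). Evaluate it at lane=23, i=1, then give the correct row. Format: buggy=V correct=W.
`(lane / 4)*2 + (i % 2) + 8*(i / 2)`[23,1]->11
L=23->g=23>>2=5, t=23&3=3
[1]->row 3·2+1=7  col g=5
row: 11 vs 7

buggy=11 correct=7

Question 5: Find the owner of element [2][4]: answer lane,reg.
17,0

c=4⇒gr=4  r=2⇒th=1,odd=0
L=4*4+1=17  i=0=0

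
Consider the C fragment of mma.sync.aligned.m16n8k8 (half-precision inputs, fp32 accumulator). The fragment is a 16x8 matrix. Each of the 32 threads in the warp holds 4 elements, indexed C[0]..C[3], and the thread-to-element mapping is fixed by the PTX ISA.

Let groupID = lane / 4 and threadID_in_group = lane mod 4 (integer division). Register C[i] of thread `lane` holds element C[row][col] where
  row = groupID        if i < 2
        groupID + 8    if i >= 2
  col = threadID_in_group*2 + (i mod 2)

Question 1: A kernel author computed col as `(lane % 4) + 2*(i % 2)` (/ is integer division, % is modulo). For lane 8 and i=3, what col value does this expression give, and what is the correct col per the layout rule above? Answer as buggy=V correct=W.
buggy=2 correct=1

`(lane % 4) + 2*(i % 2)`[8,3]→2
lane 8→8/4=2, 8 mod 4=0
i=3  r:2+8→10  c:2·0+1→1
col: 2 vs 1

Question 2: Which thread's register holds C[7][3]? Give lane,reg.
29,1

r: 7->gid=7,r8=0  c: 3->tid=1,i&1=1
L=7*4+1=29  i=0*2+1=1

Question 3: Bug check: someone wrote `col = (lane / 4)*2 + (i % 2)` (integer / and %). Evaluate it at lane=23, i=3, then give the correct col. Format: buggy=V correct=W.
`(lane / 4)*2 + (i % 2)`[23,3]⇒11
lane 23⇒23/4=5, 23 mod 4=3
i=3  r:5+8⇒13  c:2·3+1⇒7
col: 11 vs 7

buggy=11 correct=7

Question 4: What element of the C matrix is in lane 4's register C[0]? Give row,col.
lane 4⇒4/4=1, 4 mod 4=0
i=0  r:1+0⇒1  c:2·0+0⇒0

1,0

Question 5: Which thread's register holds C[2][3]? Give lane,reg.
9,1

r:2=>grp=2,rB=0  c:3=>tig=1,lo=1
L=2*4+1=9  i=0*2+1=1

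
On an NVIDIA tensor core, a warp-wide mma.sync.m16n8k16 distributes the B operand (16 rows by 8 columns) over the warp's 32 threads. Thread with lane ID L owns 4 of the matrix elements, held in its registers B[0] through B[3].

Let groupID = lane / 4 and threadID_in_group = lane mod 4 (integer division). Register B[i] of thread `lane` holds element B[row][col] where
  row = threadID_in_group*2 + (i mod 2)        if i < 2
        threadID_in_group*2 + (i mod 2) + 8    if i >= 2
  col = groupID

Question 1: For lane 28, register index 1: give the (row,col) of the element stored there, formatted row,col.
1,7

lane 28->28/4=7, 28 mod 4=0
i=1  r:2·0+1+0->1  c:7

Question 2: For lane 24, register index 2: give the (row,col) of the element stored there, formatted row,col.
lane 24: g=6 (24/4), t=0 (24%4)
i=2: r=0*2+0+8=8, c=g=6

8,6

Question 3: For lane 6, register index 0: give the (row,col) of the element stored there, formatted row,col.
4,1

6: gr=1,th=2
[0] (2*2+0+0,1) = (4,1)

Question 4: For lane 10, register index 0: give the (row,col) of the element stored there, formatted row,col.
lane 10->10/4=2, 10 mod 4=2
i=0  r:2·2+0+0->4  c:2

4,2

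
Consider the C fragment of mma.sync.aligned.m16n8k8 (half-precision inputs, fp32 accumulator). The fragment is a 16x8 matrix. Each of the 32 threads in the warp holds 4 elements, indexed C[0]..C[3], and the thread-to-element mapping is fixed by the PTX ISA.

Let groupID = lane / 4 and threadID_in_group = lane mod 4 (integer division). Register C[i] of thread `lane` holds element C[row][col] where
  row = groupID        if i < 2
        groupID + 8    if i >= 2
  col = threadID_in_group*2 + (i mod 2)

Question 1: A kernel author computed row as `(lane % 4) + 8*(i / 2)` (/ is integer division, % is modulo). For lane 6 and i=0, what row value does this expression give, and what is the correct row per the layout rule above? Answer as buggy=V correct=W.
buggy=2 correct=1

`(lane % 4) + 8*(i / 2)`[6,0]=>2
L=6=>grp=6>>2=1, tig=6&3=2
[0]=>row 1+0=1  col 2·2+0=4
row: 2 vs 1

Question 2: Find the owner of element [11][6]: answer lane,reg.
15,2

r=11→G=3,rhi=1  c=6→T=3,p=0
L=3*4+3=15  i=1*2+0=2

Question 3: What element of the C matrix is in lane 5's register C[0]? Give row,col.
1,2

5: g=1,t=1
[0] (1+0,1*2+0) = (1,2)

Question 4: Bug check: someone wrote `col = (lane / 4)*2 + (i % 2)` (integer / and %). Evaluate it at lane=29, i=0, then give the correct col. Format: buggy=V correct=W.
`(lane / 4)*2 + (i % 2)`[29,0]->14
lane 29->29/4=7, 29 mod 4=1
i=0  r:7+0->7  c:2·1+0->2
col: 14 vs 2

buggy=14 correct=2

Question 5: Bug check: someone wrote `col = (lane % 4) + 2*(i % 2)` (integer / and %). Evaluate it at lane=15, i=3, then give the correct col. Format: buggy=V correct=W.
buggy=5 correct=7

`(lane % 4) + 2*(i % 2)`[15,3]=>5
lane 15=>15/4=3, 15 mod 4=3
i=3  r:3+8=>11  c:2·3+1=>7
col: 5 vs 7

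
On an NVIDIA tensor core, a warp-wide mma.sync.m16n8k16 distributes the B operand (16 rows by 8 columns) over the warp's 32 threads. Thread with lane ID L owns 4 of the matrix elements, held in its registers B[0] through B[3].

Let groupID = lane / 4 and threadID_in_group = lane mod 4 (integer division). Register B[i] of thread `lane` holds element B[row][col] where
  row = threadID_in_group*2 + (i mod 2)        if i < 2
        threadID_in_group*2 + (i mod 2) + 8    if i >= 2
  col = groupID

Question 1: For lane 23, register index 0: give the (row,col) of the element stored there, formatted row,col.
L=23->gid=23>>2=5, tid=23&3=3
[0]->row 3·2+0+0=6  col gid=5

6,5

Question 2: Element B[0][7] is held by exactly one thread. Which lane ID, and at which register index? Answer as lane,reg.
c=7→G=7  r=0→rhi=0,T=0,p=0
L=7*4+0=28  i=0*2+0=0

28,0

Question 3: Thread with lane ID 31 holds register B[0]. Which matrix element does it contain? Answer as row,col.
lane 31->31/4=7, 31 mod 4=3
i=0  r:2·3+0+0->6  c:7

6,7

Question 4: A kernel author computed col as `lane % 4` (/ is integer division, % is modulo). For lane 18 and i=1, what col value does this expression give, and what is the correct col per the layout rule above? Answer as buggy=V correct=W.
buggy=2 correct=4

`lane % 4`[18,1]→2
lane 18: G=4 (18/4), T=2 (18%4)
i=1: r=2*2+1+0=5, c=G=4
col: 2 vs 4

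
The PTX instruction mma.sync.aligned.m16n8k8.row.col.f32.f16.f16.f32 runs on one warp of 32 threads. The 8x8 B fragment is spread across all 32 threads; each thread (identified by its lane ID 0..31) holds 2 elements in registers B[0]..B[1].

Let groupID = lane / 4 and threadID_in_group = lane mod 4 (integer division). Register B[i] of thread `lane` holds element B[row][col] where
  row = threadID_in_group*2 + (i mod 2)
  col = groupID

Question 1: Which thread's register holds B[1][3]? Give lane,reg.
c:3=>grp=3  r:1=>tig=0,lo=1
L=3*4+0=12  i=1=1

12,1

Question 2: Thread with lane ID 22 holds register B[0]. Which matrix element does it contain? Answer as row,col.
L=22=>grp=22>>2=5, tig=22&3=2
[0]=>row 2·2+0=4  col grp=5

4,5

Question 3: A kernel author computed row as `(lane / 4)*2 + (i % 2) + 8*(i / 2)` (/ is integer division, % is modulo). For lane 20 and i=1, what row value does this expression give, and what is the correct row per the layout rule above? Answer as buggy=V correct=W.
buggy=11 correct=1

`(lane / 4)*2 + (i % 2) + 8*(i / 2)`[20,1]->11
lane 20: g=5 (20/4), t=0 (20%4)
i=1: r=0*2+1=1, c=g=5
row: 11 vs 1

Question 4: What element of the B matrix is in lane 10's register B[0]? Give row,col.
L=10=>grp=10>>2=2, tig=10&3=2
[0]=>row 2·2+0=4  col grp=2

4,2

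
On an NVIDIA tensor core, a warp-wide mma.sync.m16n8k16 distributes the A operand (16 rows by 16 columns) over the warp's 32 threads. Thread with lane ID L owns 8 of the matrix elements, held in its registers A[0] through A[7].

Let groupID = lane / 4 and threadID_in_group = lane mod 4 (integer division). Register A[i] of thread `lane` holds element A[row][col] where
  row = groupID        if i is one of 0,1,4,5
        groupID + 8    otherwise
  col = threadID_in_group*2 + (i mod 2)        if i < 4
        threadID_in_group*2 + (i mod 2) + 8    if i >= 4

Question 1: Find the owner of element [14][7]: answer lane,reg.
27,3

r=14->g=6,rb=1  c=7->cb=0,t=3,b0=1
L=6*4+3=27  i=0*4+1*2+1=3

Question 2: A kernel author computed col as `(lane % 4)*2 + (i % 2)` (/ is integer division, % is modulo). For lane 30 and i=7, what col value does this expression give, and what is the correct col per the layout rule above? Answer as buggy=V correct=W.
`(lane % 4)*2 + (i % 2)`[30,7]->5
L=30->gid=30>>2=7, tid=30&3=2
[7]->row 7+8=15  col 2·2+1+8=13
col: 5 vs 13

buggy=5 correct=13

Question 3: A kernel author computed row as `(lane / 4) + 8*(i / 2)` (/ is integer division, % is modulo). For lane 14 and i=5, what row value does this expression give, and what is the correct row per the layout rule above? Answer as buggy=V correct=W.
buggy=19 correct=3

`(lane / 4) + 8*(i / 2)`[14,5]⇒19
lane 14: gr=3 (14/4), th=2 (14%4)
i=5: r=3+0=3, c=2*2+1+8=13
row: 19 vs 3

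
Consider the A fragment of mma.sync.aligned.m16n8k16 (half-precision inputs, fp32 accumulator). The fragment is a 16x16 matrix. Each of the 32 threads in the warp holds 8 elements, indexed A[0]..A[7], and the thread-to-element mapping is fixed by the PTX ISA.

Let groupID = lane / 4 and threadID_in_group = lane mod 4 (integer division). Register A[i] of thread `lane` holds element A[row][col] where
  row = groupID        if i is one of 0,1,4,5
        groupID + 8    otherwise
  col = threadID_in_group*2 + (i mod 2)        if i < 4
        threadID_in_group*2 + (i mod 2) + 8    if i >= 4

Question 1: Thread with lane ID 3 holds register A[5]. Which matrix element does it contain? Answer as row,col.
0,15

lane 3: gr=0 (3/4), th=3 (3%4)
i=5: r=0+0=0, c=3*2+1+8=15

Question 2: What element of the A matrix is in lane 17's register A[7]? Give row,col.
12,11

L=17->g=17>>2=4, t=17&3=1
[7]->row 4+8=12  col 1·2+1+8=11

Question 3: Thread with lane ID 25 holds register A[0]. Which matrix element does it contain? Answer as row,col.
6,2

lane 25: g=6 (25/4), t=1 (25%4)
i=0: r=6+0=6, c=1*2+0+0=2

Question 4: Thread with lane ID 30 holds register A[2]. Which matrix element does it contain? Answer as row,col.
15,4

lane 30: gid=7 (30/4), tid=2 (30%4)
i=2: r=7+8=15, c=2*2+0+0=4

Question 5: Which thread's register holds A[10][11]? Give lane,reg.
9,7

r=10->g=2,rb=1  c=11->cb=1,t=1,b0=1
L=2*4+1=9  i=1*4+1*2+1=7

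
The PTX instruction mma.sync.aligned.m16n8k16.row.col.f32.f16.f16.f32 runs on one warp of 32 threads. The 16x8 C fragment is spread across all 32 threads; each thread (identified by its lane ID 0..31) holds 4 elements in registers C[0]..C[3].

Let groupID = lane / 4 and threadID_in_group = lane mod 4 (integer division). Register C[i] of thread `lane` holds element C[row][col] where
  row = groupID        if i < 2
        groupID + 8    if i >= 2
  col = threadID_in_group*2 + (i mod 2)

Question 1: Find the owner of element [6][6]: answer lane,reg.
r=6⇒gr=6,Rb=0  c=6⇒th=3,odd=0
L=6*4+3=27  i=0*2+0=0

27,0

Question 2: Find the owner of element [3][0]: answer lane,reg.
r=3→G=3,rhi=0  c=0→T=0,p=0
L=3*4+0=12  i=0*2+0=0

12,0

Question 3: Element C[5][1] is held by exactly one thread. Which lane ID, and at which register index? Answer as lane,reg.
20,1

r=5->g=5,rb=0  c=1->t=0,b0=1
L=5*4+0=20  i=0*2+1=1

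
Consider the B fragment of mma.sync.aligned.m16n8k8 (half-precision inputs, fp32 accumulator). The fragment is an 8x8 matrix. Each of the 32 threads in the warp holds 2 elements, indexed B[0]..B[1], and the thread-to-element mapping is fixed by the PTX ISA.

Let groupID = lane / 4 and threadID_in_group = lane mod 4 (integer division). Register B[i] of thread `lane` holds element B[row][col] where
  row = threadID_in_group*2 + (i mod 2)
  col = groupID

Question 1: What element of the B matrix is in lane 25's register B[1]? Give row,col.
3,6

lane 25: G=6 (25/4), T=1 (25%4)
i=1: r=1*2+1=3, c=G=6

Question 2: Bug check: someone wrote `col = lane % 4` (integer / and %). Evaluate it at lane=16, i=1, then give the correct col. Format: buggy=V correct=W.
`lane % 4`[16,1]=>0
lane 16: grp=4 (16/4), tig=0 (16%4)
i=1: r=0*2+1=1, c=grp=4
col: 0 vs 4

buggy=0 correct=4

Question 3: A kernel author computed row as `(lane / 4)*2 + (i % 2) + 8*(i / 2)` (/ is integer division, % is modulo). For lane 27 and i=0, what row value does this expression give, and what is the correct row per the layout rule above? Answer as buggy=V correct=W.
`(lane / 4)*2 + (i % 2) + 8*(i / 2)`[27,0]⇒12
lane 27: gr=6 (27/4), th=3 (27%4)
i=0: r=3*2+0=6, c=gr=6
row: 12 vs 6

buggy=12 correct=6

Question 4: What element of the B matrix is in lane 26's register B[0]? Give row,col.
lane 26⇒26/4=6, 26 mod 4=2
i=0  r:2·2+0⇒4  c:6

4,6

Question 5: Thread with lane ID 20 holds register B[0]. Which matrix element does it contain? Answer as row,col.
0,5

20: g=5,t=0
[0] (0*2+0,5) = (0,5)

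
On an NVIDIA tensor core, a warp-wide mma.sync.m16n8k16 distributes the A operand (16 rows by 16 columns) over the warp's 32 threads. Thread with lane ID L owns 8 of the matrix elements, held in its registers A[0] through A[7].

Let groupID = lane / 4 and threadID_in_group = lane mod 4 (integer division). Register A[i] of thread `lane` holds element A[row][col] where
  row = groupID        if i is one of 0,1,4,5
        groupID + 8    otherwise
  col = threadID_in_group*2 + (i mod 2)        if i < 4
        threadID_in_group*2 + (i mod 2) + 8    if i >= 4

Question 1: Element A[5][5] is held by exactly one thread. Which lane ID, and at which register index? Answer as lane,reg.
22,1

r=5→G=5,rhi=0  c=5→chi=0,T=2,p=1
L=5*4+2=22  i=0*4+0*2+1=1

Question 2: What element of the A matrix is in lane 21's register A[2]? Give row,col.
13,2

lane 21: gid=5 (21/4), tid=1 (21%4)
i=2: r=5+8=13, c=1*2+0+0=2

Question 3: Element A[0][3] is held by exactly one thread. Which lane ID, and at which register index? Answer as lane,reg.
r:0=>grp=0,rB=0  c:3=>cB=0,tig=1,lo=1
L=0*4+1=1  i=0*4+0*2+1=1

1,1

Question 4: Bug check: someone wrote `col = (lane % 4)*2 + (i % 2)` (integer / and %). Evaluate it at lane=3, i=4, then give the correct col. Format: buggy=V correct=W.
buggy=6 correct=14

`(lane % 4)*2 + (i % 2)`[3,4]=>6
3: grp=0,tig=3
[4] (0+0,3*2+0+8) = (0,14)
col: 6 vs 14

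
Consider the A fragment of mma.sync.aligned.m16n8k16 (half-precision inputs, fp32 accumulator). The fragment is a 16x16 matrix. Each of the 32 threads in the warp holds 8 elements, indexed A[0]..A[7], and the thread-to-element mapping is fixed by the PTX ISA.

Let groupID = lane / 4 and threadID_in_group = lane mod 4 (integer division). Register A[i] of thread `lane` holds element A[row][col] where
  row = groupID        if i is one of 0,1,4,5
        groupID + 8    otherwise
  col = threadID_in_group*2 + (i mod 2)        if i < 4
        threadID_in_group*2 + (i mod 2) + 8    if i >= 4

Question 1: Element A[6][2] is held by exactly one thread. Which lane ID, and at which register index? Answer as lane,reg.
25,0

r:6=>grp=6,rB=0  c:2=>cB=0,tig=1,lo=0
L=6*4+1=25  i=0*4+0*2+0=0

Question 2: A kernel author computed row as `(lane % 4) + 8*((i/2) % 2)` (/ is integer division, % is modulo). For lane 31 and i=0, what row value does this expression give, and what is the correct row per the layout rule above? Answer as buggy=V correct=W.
`(lane % 4) + 8*((i/2) % 2)`[31,0]⇒3
31: gr=7,th=3
[0] (7+0,3*2+0+0) = (7,6)
row: 3 vs 7

buggy=3 correct=7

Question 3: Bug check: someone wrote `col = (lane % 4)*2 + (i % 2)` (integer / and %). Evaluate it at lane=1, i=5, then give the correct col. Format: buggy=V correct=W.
buggy=3 correct=11

`(lane % 4)*2 + (i % 2)`[1,5]->3
lane 1: g=0 (1/4), t=1 (1%4)
i=5: r=0+0=0, c=1*2+1+8=11
col: 3 vs 11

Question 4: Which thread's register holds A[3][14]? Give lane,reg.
15,4

r=3⇒gr=3,Rb=0  c=14⇒Cb=1,th=3,odd=0
L=3*4+3=15  i=1*4+0*2+0=4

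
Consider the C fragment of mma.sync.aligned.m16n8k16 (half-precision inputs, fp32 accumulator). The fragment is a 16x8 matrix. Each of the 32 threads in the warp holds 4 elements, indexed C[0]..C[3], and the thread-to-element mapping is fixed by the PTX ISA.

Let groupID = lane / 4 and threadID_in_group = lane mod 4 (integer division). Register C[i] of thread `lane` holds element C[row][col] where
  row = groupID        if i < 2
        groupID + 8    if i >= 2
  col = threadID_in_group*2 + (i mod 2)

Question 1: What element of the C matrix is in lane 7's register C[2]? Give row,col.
9,6

lane 7: G=1 (7/4), T=3 (7%4)
i=2: r=1+8=9, c=3*2+0=6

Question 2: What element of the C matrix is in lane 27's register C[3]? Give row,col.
14,7

27: grp=6,tig=3
[3] (6+8,3*2+1) = (14,7)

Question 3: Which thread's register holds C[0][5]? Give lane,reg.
2,1

r=0->g=0,rb=0  c=5->t=2,b0=1
L=0*4+2=2  i=0*2+1=1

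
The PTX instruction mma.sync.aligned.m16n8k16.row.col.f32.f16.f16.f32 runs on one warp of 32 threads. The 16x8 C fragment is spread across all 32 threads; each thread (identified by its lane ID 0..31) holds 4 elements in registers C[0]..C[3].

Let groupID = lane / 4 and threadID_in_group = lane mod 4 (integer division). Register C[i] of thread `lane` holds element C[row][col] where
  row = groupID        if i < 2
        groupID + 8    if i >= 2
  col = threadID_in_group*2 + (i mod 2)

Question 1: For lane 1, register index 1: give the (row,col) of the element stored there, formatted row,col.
0,3

lane 1⇒1/4=0, 1 mod 4=1
i=1  r:0+0⇒0  c:2·1+1⇒3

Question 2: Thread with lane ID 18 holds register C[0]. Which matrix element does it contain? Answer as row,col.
L=18⇒gr=18>>2=4, th=18&3=2
[0]⇒row 4+0=4  col 2·2+0=4

4,4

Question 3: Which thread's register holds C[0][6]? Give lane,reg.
3,0

r=0→G=0,rhi=0  c=6→T=3,p=0
L=0*4+3=3  i=0*2+0=0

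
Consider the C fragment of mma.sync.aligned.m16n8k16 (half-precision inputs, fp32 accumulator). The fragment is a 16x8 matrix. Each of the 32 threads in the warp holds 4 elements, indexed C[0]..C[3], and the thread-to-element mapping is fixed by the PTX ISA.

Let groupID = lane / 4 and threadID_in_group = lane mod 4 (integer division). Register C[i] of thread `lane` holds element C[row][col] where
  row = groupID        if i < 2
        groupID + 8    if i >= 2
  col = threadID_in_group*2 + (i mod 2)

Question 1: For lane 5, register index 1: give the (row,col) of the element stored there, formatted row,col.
lane 5: grp=1 (5/4), tig=1 (5%4)
i=1: r=1+0=1, c=1*2+1=3

1,3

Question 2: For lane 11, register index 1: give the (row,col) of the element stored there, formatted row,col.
lane 11→11/4=2, 11 mod 4=3
i=1  r:2+0→2  c:2·3+1→7

2,7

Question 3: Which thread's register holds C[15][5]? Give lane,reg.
30,3

r: 15->gid=7,r8=1  c: 5->tid=2,i&1=1
L=7*4+2=30  i=1*2+1=3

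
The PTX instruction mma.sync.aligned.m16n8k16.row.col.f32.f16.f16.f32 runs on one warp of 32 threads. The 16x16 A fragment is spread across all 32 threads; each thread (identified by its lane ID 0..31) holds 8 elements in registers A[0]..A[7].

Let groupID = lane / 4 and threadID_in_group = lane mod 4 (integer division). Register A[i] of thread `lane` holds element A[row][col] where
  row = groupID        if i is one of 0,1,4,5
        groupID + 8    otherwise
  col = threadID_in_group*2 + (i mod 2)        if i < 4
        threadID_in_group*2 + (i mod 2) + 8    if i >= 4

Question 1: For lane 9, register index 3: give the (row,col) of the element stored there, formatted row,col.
10,3

L=9->gid=9>>2=2, tid=9&3=1
[3]->row 2+8=10  col 1·2+1+0=3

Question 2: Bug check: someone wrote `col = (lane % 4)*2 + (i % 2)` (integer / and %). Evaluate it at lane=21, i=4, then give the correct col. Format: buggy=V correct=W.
`(lane % 4)*2 + (i % 2)`[21,4]=>2
lane 21=>21/4=5, 21 mod 4=1
i=4  r:5+0=>5  c:2·1+0+8=>10
col: 2 vs 10

buggy=2 correct=10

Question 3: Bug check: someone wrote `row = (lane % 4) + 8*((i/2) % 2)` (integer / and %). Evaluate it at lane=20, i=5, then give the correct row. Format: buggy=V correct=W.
buggy=0 correct=5

`(lane % 4) + 8*((i/2) % 2)`[20,5]→0
20: G=5,T=0
[5] (5+0,0*2+1+8) = (5,9)
row: 0 vs 5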